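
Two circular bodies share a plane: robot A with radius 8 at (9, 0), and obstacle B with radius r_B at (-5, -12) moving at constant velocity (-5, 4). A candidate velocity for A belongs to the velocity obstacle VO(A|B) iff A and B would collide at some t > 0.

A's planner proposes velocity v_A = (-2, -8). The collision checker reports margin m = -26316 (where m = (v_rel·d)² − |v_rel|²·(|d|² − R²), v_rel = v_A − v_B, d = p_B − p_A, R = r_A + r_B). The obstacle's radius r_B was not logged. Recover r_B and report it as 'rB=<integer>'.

m = -26316
d = (-14, -12);  v_rel = (3, -12),  |v_rel|² = 153
v_rel×d = (3)·(-12) − (-12)·(-14) = -204
since m = R²·153 − (-204)²:  R² = (41616 + -26316) / 153 = 100
R = √100 = 10  ⇒  r_B = 10 − 8 = 2

rB=2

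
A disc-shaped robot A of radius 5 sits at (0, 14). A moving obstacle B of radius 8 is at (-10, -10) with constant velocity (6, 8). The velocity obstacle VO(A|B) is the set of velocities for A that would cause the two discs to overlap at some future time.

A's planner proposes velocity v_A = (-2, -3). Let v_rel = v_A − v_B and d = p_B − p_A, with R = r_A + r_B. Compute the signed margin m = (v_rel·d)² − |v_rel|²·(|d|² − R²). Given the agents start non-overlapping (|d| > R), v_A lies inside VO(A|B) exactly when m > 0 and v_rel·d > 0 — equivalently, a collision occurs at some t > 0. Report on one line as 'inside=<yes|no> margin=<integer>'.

d = (-10, -24),  |d|² = 676;  R = 5+8 = 13,  c = 676−13² = 507
v_rel = (-8, -11),  |v_rel|² = 185;  v_rel·d = (-8)·(-10) + (-11)·(-24) = 344
185·t² − 688·t + 507 = 0  ⇒  m = 344² − 185·507 = 24541
m = 24541 > 0,  v_rel·d = 344 > 0  ⇒  inside

inside=yes margin=24541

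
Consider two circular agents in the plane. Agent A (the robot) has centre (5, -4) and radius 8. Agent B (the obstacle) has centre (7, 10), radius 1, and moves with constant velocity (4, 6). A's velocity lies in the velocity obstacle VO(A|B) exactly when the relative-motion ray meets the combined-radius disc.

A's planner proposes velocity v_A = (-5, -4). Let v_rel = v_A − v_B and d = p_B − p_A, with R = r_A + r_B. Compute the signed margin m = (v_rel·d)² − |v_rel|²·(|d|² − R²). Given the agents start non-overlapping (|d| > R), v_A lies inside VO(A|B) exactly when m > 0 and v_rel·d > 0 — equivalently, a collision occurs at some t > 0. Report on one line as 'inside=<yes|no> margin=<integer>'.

d = (2, 14),  |d|² = 200;  R = 8+1 = 9,  c = 200−9² = 119
v_rel = (-9, -10),  |v_rel|² = 181;  v_rel·d = (-9)·(2) + (-10)·(14) = -158
181·t² + 316·t + 119 = 0  ⇒  m = (-158)² − 181·119 = 3425
m = 3425 > 0,  v_rel·d = -158 < 0  ⇒  outside

inside=no margin=3425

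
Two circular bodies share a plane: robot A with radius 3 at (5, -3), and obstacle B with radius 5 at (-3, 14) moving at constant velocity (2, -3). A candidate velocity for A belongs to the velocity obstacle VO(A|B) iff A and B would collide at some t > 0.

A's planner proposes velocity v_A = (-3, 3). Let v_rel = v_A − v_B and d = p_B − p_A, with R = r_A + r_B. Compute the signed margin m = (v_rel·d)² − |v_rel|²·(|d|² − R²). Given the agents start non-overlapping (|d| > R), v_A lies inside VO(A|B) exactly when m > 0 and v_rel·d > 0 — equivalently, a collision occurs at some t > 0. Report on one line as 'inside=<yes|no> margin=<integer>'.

d = (-8, 17),  |d|² = 353;  R = 3+5 = 8,  c = 353−8² = 289
v_rel = (-5, 6),  |v_rel|² = 61;  v_rel·d = (-5)·(-8) + (6)·(17) = 142
61·t² − 284·t + 289 = 0  ⇒  m = 142² − 61·289 = 2535
m = 2535 > 0,  v_rel·d = 142 > 0  ⇒  inside

inside=yes margin=2535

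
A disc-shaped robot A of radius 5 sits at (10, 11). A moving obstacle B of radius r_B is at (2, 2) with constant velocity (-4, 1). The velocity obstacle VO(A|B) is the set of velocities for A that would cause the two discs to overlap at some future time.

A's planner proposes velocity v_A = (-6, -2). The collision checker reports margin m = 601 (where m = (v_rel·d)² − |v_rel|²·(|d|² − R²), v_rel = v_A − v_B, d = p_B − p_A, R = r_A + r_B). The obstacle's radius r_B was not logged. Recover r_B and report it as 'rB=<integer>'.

m = 601
d = (-8, -9);  v_rel = (-2, -3),  |v_rel|² = 13
v_rel×d = (-2)·(-9) − (-3)·(-8) = -6
since m = R²·13 − (-6)²:  R² = (36 + 601) / 13 = 49
R = √49 = 7  ⇒  r_B = 7 − 5 = 2

rB=2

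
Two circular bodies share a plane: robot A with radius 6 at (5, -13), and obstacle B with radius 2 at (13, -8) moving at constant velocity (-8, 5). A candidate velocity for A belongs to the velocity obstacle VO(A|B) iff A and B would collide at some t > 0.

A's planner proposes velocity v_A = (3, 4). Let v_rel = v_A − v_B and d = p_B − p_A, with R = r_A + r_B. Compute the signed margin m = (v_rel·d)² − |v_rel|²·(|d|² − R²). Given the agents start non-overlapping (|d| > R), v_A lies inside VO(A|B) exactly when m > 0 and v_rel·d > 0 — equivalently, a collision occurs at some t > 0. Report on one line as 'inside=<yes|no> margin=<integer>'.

d = (8, 5),  |d|² = 89;  R = 6+2 = 8,  c = 89−8² = 25
v_rel = (11, -1),  |v_rel|² = 122;  v_rel·d = (11)·(8) + (-1)·(5) = 83
122·t² − 166·t + 25 = 0  ⇒  m = 83² − 122·25 = 3839
m = 3839 > 0,  v_rel·d = 83 > 0  ⇒  inside

inside=yes margin=3839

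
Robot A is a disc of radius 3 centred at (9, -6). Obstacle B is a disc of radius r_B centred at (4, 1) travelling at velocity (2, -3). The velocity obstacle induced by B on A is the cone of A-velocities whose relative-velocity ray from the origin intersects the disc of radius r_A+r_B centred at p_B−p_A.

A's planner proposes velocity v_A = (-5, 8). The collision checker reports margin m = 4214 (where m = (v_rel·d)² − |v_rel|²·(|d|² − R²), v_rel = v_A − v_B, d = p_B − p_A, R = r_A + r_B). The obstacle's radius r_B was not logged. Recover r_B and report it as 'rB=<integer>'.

m = 4214
d = (-5, 7);  v_rel = (-7, 11),  |v_rel|² = 170
v_rel×d = (-7)·(7) − (11)·(-5) = 6
since m = R²·170 − 6²:  R² = (36 + 4214) / 170 = 25
R = √25 = 5  ⇒  r_B = 5 − 3 = 2

rB=2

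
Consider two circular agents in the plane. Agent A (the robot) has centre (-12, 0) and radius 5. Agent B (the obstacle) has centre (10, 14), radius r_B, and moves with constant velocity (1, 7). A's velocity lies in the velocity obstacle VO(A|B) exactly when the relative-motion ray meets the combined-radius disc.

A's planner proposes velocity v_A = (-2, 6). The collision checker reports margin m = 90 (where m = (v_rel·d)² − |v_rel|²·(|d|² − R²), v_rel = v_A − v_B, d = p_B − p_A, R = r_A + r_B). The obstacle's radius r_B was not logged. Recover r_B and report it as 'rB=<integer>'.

m = 90
d = (22, 14);  v_rel = (-3, -1),  |v_rel|² = 10
v_rel×d = (-3)·(14) − (-1)·(22) = -20
since m = R²·10 − (-20)²:  R² = (400 + 90) / 10 = 49
R = √49 = 7  ⇒  r_B = 7 − 5 = 2

rB=2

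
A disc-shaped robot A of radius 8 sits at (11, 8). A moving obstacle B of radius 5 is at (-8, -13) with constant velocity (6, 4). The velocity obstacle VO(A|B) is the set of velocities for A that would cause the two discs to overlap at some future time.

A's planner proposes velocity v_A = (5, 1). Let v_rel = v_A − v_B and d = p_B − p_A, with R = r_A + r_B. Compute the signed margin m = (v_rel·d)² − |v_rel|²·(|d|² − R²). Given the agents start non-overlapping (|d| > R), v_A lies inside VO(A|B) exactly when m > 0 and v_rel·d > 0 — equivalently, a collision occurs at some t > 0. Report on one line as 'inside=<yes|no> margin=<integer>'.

d = (-19, -21),  |d|² = 802;  R = 8+5 = 13,  c = 802−13² = 633
v_rel = (-1, -3),  |v_rel|² = 10;  v_rel·d = (-1)·(-19) + (-3)·(-21) = 82
10·t² − 164·t + 633 = 0  ⇒  m = 82² − 10·633 = 394
m = 394 > 0,  v_rel·d = 82 > 0  ⇒  inside

inside=yes margin=394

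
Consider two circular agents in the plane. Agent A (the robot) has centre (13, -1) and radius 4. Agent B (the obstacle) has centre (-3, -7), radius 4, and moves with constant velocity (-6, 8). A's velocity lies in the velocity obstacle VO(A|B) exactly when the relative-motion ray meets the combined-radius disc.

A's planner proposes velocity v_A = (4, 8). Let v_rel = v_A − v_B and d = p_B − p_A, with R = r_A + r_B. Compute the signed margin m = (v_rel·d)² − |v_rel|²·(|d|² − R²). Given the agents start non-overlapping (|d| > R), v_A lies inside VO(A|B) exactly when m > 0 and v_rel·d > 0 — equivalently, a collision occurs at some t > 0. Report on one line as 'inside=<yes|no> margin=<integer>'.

d = (-16, -6),  |d|² = 292;  R = 4+4 = 8,  c = 292−8² = 228
v_rel = (10, 0),  |v_rel|² = 100;  v_rel·d = (10)·(-16) + (0)·(-6) = -160
100·t² + 320·t + 228 = 0  ⇒  m = (-160)² − 100·228 = 2800
m = 2800 > 0,  v_rel·d = -160 < 0  ⇒  outside

inside=no margin=2800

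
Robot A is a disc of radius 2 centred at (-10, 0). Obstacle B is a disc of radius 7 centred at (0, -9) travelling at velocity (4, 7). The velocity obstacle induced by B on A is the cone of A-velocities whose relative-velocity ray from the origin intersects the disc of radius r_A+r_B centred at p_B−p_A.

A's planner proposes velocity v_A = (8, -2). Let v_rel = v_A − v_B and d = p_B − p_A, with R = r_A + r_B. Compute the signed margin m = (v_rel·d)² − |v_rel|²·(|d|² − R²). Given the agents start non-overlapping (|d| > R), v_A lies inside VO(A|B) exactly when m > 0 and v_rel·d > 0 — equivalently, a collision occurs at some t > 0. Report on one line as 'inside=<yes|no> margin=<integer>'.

d = (10, -9),  |d|² = 181;  R = 2+7 = 9,  c = 181−9² = 100
v_rel = (4, -9),  |v_rel|² = 97;  v_rel·d = (4)·(10) + (-9)·(-9) = 121
97·t² − 242·t + 100 = 0  ⇒  m = 121² − 97·100 = 4941
m = 4941 > 0,  v_rel·d = 121 > 0  ⇒  inside

inside=yes margin=4941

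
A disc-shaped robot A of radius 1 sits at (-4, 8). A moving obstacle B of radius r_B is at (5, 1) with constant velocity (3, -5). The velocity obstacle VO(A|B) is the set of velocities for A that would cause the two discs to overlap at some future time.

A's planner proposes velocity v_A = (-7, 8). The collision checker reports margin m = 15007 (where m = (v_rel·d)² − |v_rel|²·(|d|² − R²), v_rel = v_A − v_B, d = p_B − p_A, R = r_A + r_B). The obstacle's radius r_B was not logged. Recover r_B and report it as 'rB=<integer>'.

m = 15007
d = (9, -7);  v_rel = (-10, 13),  |v_rel|² = 269
v_rel×d = (-10)·(-7) − (13)·(9) = -47
since m = R²·269 − (-47)²:  R² = (2209 + 15007) / 269 = 64
R = √64 = 8  ⇒  r_B = 8 − 1 = 7

rB=7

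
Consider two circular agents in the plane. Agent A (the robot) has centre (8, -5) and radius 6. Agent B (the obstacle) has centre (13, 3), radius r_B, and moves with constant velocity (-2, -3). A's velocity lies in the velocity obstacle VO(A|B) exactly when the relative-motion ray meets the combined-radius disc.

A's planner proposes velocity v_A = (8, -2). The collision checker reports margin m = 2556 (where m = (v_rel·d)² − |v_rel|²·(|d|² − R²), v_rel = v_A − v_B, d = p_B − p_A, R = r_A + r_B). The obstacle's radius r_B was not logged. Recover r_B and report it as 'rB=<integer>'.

m = 2556
d = (5, 8);  v_rel = (10, 1),  |v_rel|² = 101
v_rel×d = (10)·(8) − (1)·(5) = 75
since m = R²·101 − 75²:  R² = (5625 + 2556) / 101 = 81
R = √81 = 9  ⇒  r_B = 9 − 6 = 3

rB=3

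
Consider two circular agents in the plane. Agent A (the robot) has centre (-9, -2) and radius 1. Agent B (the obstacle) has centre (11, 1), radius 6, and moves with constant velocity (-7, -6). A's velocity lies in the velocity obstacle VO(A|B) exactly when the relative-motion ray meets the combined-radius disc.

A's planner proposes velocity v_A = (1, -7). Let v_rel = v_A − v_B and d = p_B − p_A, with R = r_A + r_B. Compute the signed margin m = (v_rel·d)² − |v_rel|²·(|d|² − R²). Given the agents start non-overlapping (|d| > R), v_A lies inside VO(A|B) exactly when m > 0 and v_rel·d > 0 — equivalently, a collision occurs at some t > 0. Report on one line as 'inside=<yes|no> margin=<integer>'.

d = (20, 3),  |d|² = 409;  R = 1+6 = 7,  c = 409−7² = 360
v_rel = (8, -1),  |v_rel|² = 65;  v_rel·d = (8)·(20) + (-1)·(3) = 157
65·t² − 314·t + 360 = 0  ⇒  m = 157² − 65·360 = 1249
m = 1249 > 0,  v_rel·d = 157 > 0  ⇒  inside

inside=yes margin=1249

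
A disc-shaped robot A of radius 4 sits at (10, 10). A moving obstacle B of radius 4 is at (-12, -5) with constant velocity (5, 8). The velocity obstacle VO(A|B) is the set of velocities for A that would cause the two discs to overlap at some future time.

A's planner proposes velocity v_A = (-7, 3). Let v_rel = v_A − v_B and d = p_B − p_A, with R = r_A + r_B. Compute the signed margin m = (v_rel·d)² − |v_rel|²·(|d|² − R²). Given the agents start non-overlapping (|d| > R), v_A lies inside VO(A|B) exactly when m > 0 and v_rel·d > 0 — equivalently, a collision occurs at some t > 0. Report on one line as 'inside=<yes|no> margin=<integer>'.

d = (-22, -15),  |d|² = 709;  R = 4+4 = 8,  c = 709−8² = 645
v_rel = (-12, -5),  |v_rel|² = 169;  v_rel·d = (-12)·(-22) + (-5)·(-15) = 339
169·t² − 678·t + 645 = 0  ⇒  m = 339² − 169·645 = 5916
m = 5916 > 0,  v_rel·d = 339 > 0  ⇒  inside

inside=yes margin=5916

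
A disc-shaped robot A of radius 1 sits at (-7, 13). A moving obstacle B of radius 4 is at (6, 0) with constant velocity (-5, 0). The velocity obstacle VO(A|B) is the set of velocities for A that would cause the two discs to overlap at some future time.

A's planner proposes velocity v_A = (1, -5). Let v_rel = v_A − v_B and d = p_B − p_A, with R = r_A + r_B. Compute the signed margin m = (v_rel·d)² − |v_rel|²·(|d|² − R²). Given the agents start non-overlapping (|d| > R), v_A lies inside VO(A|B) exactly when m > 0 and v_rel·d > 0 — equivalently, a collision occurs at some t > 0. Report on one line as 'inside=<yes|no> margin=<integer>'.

d = (13, -13),  |d|² = 338;  R = 1+4 = 5,  c = 338−5² = 313
v_rel = (6, -5),  |v_rel|² = 61;  v_rel·d = (6)·(13) + (-5)·(-13) = 143
61·t² − 286·t + 313 = 0  ⇒  m = 143² − 61·313 = 1356
m = 1356 > 0,  v_rel·d = 143 > 0  ⇒  inside

inside=yes margin=1356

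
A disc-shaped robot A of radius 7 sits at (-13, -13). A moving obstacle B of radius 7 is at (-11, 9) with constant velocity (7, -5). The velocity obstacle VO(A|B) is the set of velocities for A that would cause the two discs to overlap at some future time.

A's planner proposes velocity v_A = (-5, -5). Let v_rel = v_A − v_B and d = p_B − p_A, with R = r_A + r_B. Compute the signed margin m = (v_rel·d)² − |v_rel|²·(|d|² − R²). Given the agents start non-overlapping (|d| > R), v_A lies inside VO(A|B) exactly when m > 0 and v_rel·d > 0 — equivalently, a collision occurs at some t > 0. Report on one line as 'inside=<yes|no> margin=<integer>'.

d = (2, 22),  |d|² = 488;  R = 7+7 = 14,  c = 488−14² = 292
v_rel = (-12, 0),  |v_rel|² = 144;  v_rel·d = (-12)·(2) + (0)·(22) = -24
144·t² + 48·t + 292 = 0  ⇒  m = (-24)² − 144·292 = -41472
m = -41472 < 0,  v_rel·d = -24 < 0  ⇒  outside

inside=no margin=-41472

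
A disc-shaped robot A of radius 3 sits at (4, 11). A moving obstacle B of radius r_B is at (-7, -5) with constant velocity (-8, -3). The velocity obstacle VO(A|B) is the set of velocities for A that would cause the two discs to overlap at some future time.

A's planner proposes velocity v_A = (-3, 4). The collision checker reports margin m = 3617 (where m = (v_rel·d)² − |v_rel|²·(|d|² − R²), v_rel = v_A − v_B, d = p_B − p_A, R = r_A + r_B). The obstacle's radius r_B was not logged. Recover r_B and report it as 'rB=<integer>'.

m = 3617
d = (-11, -16);  v_rel = (5, 7),  |v_rel|² = 74
v_rel×d = (5)·(-16) − (7)·(-11) = -3
since m = R²·74 − (-3)²:  R² = (9 + 3617) / 74 = 49
R = √49 = 7  ⇒  r_B = 7 − 3 = 4

rB=4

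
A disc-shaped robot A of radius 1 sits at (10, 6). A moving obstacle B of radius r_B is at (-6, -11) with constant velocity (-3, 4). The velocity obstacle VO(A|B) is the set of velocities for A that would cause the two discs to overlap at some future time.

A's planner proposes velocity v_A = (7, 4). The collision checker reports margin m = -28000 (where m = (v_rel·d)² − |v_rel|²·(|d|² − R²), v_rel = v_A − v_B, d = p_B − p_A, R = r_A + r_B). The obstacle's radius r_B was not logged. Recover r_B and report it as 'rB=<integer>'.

m = -28000
d = (-16, -17);  v_rel = (10, 0),  |v_rel|² = 100
v_rel×d = (10)·(-17) − (0)·(-16) = -170
since m = R²·100 − (-170)²:  R² = (28900 + -28000) / 100 = 9
R = √9 = 3  ⇒  r_B = 3 − 1 = 2

rB=2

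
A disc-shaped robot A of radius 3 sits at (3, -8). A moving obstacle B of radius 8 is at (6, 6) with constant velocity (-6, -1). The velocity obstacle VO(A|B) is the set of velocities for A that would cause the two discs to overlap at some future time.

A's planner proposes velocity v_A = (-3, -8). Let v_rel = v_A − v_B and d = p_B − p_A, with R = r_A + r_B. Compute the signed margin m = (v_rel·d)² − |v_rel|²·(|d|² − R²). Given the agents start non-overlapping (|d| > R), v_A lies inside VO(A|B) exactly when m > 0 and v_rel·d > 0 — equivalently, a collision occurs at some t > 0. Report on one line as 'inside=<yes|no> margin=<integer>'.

d = (3, 14),  |d|² = 205;  R = 3+8 = 11,  c = 205−11² = 84
v_rel = (3, -7),  |v_rel|² = 58;  v_rel·d = (3)·(3) + (-7)·(14) = -89
58·t² + 178·t + 84 = 0  ⇒  m = (-89)² − 58·84 = 3049
m = 3049 > 0,  v_rel·d = -89 < 0  ⇒  outside

inside=no margin=3049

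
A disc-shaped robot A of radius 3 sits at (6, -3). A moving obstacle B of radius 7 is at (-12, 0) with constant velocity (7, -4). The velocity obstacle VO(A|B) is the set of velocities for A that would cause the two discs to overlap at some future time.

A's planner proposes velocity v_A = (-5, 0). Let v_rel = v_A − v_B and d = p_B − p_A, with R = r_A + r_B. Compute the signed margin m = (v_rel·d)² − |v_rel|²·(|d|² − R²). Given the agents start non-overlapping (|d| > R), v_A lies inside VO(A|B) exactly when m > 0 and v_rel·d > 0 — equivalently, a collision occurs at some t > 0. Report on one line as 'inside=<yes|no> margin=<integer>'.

d = (-18, 3),  |d|² = 333;  R = 3+7 = 10,  c = 333−10² = 233
v_rel = (-12, 4),  |v_rel|² = 160;  v_rel·d = (-12)·(-18) + (4)·(3) = 228
160·t² − 456·t + 233 = 0  ⇒  m = 228² − 160·233 = 14704
m = 14704 > 0,  v_rel·d = 228 > 0  ⇒  inside

inside=yes margin=14704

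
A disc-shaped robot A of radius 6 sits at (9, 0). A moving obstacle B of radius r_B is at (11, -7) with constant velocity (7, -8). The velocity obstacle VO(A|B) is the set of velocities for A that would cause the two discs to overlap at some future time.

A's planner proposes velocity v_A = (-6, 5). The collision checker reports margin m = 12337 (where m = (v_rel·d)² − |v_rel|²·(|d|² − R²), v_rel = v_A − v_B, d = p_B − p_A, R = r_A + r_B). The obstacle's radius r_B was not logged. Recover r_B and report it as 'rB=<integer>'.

m = 12337
d = (2, -7);  v_rel = (-13, 13),  |v_rel|² = 338
v_rel×d = (-13)·(-7) − (13)·(2) = 65
since m = R²·338 − 65²:  R² = (4225 + 12337) / 338 = 49
R = √49 = 7  ⇒  r_B = 7 − 6 = 1

rB=1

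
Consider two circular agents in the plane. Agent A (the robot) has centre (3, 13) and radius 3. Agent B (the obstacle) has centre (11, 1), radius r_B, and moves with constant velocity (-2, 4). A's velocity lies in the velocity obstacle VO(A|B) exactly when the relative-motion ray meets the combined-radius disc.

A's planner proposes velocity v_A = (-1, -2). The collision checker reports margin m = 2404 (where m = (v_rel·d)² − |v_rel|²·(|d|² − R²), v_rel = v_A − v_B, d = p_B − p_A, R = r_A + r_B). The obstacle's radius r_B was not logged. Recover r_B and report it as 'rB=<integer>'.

m = 2404
d = (8, -12);  v_rel = (1, -6),  |v_rel|² = 37
v_rel×d = (1)·(-12) − (-6)·(8) = 36
since m = R²·37 − 36²:  R² = (1296 + 2404) / 37 = 100
R = √100 = 10  ⇒  r_B = 10 − 3 = 7

rB=7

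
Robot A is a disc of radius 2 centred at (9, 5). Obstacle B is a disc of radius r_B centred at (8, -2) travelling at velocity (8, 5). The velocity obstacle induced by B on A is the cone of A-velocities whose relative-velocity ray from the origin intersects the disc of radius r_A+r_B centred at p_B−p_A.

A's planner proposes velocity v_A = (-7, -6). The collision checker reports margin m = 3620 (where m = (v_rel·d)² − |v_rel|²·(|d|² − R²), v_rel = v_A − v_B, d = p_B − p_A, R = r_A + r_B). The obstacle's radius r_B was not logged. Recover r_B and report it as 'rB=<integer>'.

m = 3620
d = (-1, -7);  v_rel = (-15, -11),  |v_rel|² = 346
v_rel×d = (-15)·(-7) − (-11)·(-1) = 94
since m = R²·346 − 94²:  R² = (8836 + 3620) / 346 = 36
R = √36 = 6  ⇒  r_B = 6 − 2 = 4

rB=4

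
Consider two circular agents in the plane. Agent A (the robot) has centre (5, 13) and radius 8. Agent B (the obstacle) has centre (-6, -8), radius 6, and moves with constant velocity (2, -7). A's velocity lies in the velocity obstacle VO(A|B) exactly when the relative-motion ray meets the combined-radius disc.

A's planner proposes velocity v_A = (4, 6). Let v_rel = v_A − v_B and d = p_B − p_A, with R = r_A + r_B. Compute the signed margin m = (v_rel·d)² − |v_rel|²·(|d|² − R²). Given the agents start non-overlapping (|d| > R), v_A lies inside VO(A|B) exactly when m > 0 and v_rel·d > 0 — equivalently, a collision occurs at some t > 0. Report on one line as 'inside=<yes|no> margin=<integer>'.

d = (-11, -21),  |d|² = 562;  R = 8+6 = 14,  c = 562−14² = 366
v_rel = (2, 13),  |v_rel|² = 173;  v_rel·d = (2)·(-11) + (13)·(-21) = -295
173·t² + 590·t + 366 = 0  ⇒  m = (-295)² − 173·366 = 23707
m = 23707 > 0,  v_rel·d = -295 < 0  ⇒  outside

inside=no margin=23707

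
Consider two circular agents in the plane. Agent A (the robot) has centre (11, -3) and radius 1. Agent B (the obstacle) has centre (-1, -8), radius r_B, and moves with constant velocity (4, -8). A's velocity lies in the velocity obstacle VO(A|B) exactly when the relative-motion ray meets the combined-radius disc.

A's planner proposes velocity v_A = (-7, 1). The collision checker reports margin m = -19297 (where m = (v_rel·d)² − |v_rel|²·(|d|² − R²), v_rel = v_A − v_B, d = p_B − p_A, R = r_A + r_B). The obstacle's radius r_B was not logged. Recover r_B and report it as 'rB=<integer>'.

m = -19297
d = (-12, -5);  v_rel = (-11, 9),  |v_rel|² = 202
v_rel×d = (-11)·(-5) − (9)·(-12) = 163
since m = R²·202 − 163²:  R² = (26569 + -19297) / 202 = 36
R = √36 = 6  ⇒  r_B = 6 − 1 = 5

rB=5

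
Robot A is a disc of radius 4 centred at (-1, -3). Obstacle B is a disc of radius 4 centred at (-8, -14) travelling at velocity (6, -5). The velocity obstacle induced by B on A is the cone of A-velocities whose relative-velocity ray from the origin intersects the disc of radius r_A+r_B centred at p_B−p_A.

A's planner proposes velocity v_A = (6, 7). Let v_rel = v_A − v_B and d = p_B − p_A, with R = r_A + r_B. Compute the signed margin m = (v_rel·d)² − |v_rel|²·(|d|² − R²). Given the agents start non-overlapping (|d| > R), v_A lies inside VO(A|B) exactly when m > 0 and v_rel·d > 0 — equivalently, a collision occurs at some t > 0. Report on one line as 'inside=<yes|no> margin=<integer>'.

d = (-7, -11),  |d|² = 170;  R = 4+4 = 8,  c = 170−8² = 106
v_rel = (0, 12),  |v_rel|² = 144;  v_rel·d = (0)·(-7) + (12)·(-11) = -132
144·t² + 264·t + 106 = 0  ⇒  m = (-132)² − 144·106 = 2160
m = 2160 > 0,  v_rel·d = -132 < 0  ⇒  outside

inside=no margin=2160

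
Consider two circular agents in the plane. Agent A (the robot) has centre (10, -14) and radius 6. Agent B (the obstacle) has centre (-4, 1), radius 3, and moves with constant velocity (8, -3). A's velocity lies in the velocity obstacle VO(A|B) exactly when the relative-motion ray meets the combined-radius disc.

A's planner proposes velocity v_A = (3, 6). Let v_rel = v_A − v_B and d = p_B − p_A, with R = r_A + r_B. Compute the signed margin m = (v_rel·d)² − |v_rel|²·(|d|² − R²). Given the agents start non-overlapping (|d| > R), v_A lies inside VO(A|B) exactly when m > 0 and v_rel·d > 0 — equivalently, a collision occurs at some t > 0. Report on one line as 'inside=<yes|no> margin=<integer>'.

d = (-14, 15),  |d|² = 421;  R = 6+3 = 9,  c = 421−9² = 340
v_rel = (-5, 9),  |v_rel|² = 106;  v_rel·d = (-5)·(-14) + (9)·(15) = 205
106·t² − 410·t + 340 = 0  ⇒  m = 205² − 106·340 = 5985
m = 5985 > 0,  v_rel·d = 205 > 0  ⇒  inside

inside=yes margin=5985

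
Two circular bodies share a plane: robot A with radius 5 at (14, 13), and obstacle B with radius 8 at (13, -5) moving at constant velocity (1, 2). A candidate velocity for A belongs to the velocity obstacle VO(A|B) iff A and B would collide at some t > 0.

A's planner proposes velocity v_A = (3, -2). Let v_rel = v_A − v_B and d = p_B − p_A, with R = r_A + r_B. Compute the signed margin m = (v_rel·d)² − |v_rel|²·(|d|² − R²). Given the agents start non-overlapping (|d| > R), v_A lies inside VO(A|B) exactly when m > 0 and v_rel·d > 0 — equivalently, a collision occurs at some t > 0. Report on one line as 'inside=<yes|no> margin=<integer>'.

d = (-1, -18),  |d|² = 325;  R = 5+8 = 13,  c = 325−13² = 156
v_rel = (2, -4),  |v_rel|² = 20;  v_rel·d = (2)·(-1) + (-4)·(-18) = 70
20·t² − 140·t + 156 = 0  ⇒  m = 70² − 20·156 = 1780
m = 1780 > 0,  v_rel·d = 70 > 0  ⇒  inside

inside=yes margin=1780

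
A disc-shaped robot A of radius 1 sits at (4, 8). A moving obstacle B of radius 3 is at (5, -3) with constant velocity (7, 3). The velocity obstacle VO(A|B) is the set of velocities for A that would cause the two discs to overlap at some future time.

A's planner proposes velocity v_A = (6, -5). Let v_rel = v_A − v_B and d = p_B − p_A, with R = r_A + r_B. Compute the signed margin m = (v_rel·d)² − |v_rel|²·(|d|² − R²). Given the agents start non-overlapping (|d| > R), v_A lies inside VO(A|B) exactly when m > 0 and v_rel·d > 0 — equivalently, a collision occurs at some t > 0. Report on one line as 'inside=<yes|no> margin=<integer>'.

d = (1, -11),  |d|² = 122;  R = 1+3 = 4,  c = 122−4² = 106
v_rel = (-1, -8),  |v_rel|² = 65;  v_rel·d = (-1)·(1) + (-8)·(-11) = 87
65·t² − 174·t + 106 = 0  ⇒  m = 87² − 65·106 = 679
m = 679 > 0,  v_rel·d = 87 > 0  ⇒  inside

inside=yes margin=679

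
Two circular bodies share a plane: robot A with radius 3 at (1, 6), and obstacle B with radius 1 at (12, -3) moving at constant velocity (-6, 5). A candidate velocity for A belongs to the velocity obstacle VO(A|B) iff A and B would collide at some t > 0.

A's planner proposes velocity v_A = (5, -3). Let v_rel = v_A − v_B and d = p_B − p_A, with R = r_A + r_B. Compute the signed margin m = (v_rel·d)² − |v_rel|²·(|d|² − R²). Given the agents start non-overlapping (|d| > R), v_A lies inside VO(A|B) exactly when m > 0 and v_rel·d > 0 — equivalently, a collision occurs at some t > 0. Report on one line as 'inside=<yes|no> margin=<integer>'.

d = (11, -9),  |d|² = 202;  R = 3+1 = 4,  c = 202−4² = 186
v_rel = (11, -8),  |v_rel|² = 185;  v_rel·d = (11)·(11) + (-8)·(-9) = 193
185·t² − 386·t + 186 = 0  ⇒  m = 193² − 185·186 = 2839
m = 2839 > 0,  v_rel·d = 193 > 0  ⇒  inside

inside=yes margin=2839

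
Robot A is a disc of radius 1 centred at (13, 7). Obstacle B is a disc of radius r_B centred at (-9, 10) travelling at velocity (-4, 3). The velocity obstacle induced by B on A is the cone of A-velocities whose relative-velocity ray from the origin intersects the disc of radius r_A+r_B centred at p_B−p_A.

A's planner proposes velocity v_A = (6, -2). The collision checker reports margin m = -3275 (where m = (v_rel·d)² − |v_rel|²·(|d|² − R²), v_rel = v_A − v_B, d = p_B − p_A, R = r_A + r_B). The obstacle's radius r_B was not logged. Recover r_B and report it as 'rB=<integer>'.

m = -3275
d = (-22, 3);  v_rel = (10, -5),  |v_rel|² = 125
v_rel×d = (10)·(3) − (-5)·(-22) = -80
since m = R²·125 − (-80)²:  R² = (6400 + -3275) / 125 = 25
R = √25 = 5  ⇒  r_B = 5 − 1 = 4

rB=4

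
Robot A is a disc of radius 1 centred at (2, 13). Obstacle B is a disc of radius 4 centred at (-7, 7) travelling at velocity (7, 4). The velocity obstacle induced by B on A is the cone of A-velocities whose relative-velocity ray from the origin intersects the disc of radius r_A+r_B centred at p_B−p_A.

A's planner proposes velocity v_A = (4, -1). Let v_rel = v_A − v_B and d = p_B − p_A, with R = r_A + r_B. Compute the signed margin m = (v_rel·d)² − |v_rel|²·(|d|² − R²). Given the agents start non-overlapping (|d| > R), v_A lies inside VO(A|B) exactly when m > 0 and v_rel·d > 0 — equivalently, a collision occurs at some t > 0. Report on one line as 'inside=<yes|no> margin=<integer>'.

d = (-9, -6),  |d|² = 117;  R = 1+4 = 5,  c = 117−5² = 92
v_rel = (-3, -5),  |v_rel|² = 34;  v_rel·d = (-3)·(-9) + (-5)·(-6) = 57
34·t² − 114·t + 92 = 0  ⇒  m = 57² − 34·92 = 121
m = 121 > 0,  v_rel·d = 57 > 0  ⇒  inside

inside=yes margin=121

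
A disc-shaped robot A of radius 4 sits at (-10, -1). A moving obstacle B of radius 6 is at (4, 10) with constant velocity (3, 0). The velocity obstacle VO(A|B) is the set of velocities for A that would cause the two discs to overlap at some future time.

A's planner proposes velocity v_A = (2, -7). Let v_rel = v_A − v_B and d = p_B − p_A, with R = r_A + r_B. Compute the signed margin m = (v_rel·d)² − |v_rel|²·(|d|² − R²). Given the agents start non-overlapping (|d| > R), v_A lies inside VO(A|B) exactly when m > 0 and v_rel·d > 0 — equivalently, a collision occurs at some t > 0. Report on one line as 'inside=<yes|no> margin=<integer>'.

d = (14, 11),  |d|² = 317;  R = 4+6 = 10,  c = 317−10² = 217
v_rel = (-1, -7),  |v_rel|² = 50;  v_rel·d = (-1)·(14) + (-7)·(11) = -91
50·t² + 182·t + 217 = 0  ⇒  m = (-91)² − 50·217 = -2569
m = -2569 < 0,  v_rel·d = -91 < 0  ⇒  outside

inside=no margin=-2569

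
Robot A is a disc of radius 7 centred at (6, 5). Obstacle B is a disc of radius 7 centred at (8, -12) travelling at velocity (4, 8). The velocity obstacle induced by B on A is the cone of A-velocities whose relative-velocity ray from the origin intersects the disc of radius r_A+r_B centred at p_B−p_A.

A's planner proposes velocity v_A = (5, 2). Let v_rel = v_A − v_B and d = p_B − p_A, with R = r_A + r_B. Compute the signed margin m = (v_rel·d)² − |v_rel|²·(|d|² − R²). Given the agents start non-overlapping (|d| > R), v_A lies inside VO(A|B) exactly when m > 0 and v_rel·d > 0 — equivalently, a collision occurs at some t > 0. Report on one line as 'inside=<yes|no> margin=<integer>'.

d = (2, -17),  |d|² = 293;  R = 7+7 = 14,  c = 293−14² = 97
v_rel = (1, -6),  |v_rel|² = 37;  v_rel·d = (1)·(2) + (-6)·(-17) = 104
37·t² − 208·t + 97 = 0  ⇒  m = 104² − 37·97 = 7227
m = 7227 > 0,  v_rel·d = 104 > 0  ⇒  inside

inside=yes margin=7227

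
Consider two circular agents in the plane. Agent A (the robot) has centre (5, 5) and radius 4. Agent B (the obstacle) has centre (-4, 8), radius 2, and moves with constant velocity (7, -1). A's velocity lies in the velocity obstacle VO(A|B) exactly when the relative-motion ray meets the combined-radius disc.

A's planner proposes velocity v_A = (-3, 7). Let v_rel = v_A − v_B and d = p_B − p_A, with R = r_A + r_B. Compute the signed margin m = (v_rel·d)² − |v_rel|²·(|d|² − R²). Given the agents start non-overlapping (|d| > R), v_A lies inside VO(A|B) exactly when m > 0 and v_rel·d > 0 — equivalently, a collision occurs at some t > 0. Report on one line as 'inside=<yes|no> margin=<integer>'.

d = (-9, 3),  |d|² = 90;  R = 4+2 = 6,  c = 90−6² = 54
v_rel = (-10, 8),  |v_rel|² = 164;  v_rel·d = (-10)·(-9) + (8)·(3) = 114
164·t² − 228·t + 54 = 0  ⇒  m = 114² − 164·54 = 4140
m = 4140 > 0,  v_rel·d = 114 > 0  ⇒  inside

inside=yes margin=4140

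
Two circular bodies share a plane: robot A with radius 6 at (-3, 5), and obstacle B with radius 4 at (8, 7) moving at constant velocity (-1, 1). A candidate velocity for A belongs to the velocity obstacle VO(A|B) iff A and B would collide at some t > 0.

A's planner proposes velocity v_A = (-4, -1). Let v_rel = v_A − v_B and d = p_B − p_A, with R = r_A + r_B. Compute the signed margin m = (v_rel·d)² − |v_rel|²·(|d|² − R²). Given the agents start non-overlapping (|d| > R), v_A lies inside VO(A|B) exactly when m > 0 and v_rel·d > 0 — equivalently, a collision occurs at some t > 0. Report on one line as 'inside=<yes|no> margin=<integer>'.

d = (11, 2),  |d|² = 125;  R = 6+4 = 10,  c = 125−10² = 25
v_rel = (-3, -2),  |v_rel|² = 13;  v_rel·d = (-3)·(11) + (-2)·(2) = -37
13·t² + 74·t + 25 = 0  ⇒  m = (-37)² − 13·25 = 1044
m = 1044 > 0,  v_rel·d = -37 < 0  ⇒  outside

inside=no margin=1044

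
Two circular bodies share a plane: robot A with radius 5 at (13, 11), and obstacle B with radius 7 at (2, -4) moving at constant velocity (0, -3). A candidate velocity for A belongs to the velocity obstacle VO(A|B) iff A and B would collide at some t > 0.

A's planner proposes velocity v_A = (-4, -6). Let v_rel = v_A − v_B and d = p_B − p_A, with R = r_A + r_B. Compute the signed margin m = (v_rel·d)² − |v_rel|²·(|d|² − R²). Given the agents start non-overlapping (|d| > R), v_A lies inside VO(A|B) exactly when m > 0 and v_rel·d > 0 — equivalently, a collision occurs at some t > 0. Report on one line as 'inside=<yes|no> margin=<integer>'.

d = (-11, -15),  |d|² = 346;  R = 5+7 = 12,  c = 346−12² = 202
v_rel = (-4, -3),  |v_rel|² = 25;  v_rel·d = (-4)·(-11) + (-3)·(-15) = 89
25·t² − 178·t + 202 = 0  ⇒  m = 89² − 25·202 = 2871
m = 2871 > 0,  v_rel·d = 89 > 0  ⇒  inside

inside=yes margin=2871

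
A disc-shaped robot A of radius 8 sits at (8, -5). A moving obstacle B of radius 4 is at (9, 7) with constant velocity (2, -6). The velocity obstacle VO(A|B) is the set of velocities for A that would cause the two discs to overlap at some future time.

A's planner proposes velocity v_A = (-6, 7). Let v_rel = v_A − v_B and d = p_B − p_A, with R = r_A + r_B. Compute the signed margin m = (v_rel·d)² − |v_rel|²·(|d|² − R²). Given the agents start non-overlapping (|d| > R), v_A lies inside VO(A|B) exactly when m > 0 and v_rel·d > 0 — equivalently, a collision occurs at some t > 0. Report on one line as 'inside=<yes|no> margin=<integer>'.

d = (1, 12),  |d|² = 145;  R = 8+4 = 12,  c = 145−12² = 1
v_rel = (-8, 13),  |v_rel|² = 233;  v_rel·d = (-8)·(1) + (13)·(12) = 148
233·t² − 296·t + 1 = 0  ⇒  m = 148² − 233·1 = 21671
m = 21671 > 0,  v_rel·d = 148 > 0  ⇒  inside

inside=yes margin=21671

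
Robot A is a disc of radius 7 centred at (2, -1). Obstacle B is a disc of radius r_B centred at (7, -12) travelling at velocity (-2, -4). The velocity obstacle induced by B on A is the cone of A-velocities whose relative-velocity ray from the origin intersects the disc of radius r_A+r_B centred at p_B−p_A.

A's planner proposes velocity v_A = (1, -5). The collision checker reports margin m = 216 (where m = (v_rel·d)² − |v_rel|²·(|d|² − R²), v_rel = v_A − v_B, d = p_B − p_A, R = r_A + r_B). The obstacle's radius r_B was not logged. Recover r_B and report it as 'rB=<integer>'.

m = 216
d = (5, -11);  v_rel = (3, -1),  |v_rel|² = 10
v_rel×d = (3)·(-11) − (-1)·(5) = -28
since m = R²·10 − (-28)²:  R² = (784 + 216) / 10 = 100
R = √100 = 10  ⇒  r_B = 10 − 7 = 3

rB=3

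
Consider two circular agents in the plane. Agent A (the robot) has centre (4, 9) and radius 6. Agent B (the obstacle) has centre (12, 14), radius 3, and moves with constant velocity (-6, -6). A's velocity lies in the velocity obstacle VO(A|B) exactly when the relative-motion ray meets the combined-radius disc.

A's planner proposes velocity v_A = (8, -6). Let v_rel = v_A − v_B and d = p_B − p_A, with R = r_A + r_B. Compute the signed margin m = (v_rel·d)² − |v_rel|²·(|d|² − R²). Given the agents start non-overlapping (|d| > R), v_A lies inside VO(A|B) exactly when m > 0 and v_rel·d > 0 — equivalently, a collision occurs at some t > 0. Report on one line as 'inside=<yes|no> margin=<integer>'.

d = (8, 5),  |d|² = 89;  R = 6+3 = 9,  c = 89−9² = 8
v_rel = (14, 0),  |v_rel|² = 196;  v_rel·d = (14)·(8) + (0)·(5) = 112
196·t² − 224·t + 8 = 0  ⇒  m = 112² − 196·8 = 10976
m = 10976 > 0,  v_rel·d = 112 > 0  ⇒  inside

inside=yes margin=10976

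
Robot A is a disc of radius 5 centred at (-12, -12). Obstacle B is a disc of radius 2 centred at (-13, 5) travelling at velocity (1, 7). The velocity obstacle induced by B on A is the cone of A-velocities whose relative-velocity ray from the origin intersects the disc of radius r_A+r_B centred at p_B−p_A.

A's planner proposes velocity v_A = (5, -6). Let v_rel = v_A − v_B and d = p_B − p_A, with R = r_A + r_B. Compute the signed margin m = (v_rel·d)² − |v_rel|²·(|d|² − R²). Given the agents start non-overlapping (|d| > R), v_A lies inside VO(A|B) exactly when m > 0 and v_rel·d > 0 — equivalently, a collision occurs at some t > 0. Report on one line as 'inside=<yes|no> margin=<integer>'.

d = (-1, 17),  |d|² = 290;  R = 5+2 = 7,  c = 290−7² = 241
v_rel = (4, -13),  |v_rel|² = 185;  v_rel·d = (4)·(-1) + (-13)·(17) = -225
185·t² + 450·t + 241 = 0  ⇒  m = (-225)² − 185·241 = 6040
m = 6040 > 0,  v_rel·d = -225 < 0  ⇒  outside

inside=no margin=6040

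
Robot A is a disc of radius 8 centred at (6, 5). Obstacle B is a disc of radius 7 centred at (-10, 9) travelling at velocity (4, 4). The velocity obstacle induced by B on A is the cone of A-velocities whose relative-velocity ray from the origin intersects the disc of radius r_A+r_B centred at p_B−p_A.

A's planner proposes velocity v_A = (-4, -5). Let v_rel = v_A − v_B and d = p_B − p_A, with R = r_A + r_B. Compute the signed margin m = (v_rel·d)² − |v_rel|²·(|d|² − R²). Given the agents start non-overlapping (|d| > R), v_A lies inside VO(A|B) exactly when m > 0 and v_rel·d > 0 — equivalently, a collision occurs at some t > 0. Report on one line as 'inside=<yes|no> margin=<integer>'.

d = (-16, 4),  |d|² = 272;  R = 8+7 = 15,  c = 272−15² = 47
v_rel = (-8, -9),  |v_rel|² = 145;  v_rel·d = (-8)·(-16) + (-9)·(4) = 92
145·t² − 184·t + 47 = 0  ⇒  m = 92² − 145·47 = 1649
m = 1649 > 0,  v_rel·d = 92 > 0  ⇒  inside

inside=yes margin=1649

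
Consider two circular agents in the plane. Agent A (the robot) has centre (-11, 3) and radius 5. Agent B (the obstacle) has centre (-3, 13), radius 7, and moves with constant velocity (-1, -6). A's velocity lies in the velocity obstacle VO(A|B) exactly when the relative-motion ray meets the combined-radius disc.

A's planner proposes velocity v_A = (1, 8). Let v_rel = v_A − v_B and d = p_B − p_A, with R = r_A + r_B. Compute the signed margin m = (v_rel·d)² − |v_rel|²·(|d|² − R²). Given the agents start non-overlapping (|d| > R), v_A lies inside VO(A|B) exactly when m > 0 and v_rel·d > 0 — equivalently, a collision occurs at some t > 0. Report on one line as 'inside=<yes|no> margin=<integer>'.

d = (8, 10),  |d|² = 164;  R = 5+7 = 12,  c = 164−12² = 20
v_rel = (2, 14),  |v_rel|² = 200;  v_rel·d = (2)·(8) + (14)·(10) = 156
200·t² − 312·t + 20 = 0  ⇒  m = 156² − 200·20 = 20336
m = 20336 > 0,  v_rel·d = 156 > 0  ⇒  inside

inside=yes margin=20336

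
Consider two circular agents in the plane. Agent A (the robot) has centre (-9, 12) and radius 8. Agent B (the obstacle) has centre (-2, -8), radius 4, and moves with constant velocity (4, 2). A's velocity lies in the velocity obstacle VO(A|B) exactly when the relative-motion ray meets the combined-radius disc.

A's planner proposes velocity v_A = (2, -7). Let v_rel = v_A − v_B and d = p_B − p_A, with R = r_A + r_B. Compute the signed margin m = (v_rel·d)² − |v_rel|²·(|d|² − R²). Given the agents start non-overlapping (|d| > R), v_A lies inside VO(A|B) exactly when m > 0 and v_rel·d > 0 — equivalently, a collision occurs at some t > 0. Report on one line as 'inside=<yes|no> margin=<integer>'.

d = (7, -20),  |d|² = 449;  R = 8+4 = 12,  c = 449−12² = 305
v_rel = (-2, -9),  |v_rel|² = 85;  v_rel·d = (-2)·(7) + (-9)·(-20) = 166
85·t² − 332·t + 305 = 0  ⇒  m = 166² − 85·305 = 1631
m = 1631 > 0,  v_rel·d = 166 > 0  ⇒  inside

inside=yes margin=1631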